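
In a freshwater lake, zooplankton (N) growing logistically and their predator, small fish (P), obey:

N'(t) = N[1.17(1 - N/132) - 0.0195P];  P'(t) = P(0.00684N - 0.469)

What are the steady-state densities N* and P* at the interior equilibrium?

N* ≈ 68.6, P* ≈ 28.8

From dP/dt = 0 with P > 0: 0.00684N* = 0.469, so N* = 68.6.
Substitute into dN/dt = 0: 1.17(1 - 68.6/132) = 0.0195P*.
The bracket is 0.481, giving P* = 0.562/0.0195 = 28.8.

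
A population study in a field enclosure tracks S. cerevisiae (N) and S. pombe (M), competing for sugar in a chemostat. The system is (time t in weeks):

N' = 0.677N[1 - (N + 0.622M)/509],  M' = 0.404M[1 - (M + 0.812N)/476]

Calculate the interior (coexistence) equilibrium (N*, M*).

N* ≈ 430, M* ≈ 127

Setting both brackets to zero gives the nullclines N + 0.622M = 509 and 0.812N + M = 476.
Substituting M = 476 - 0.812N into the first: N(1 - 0.622·0.812) = 509 - 0.622·476.
So N* = 213/0.495 = 430, and then M* = 476 - 0.812·430 = 127.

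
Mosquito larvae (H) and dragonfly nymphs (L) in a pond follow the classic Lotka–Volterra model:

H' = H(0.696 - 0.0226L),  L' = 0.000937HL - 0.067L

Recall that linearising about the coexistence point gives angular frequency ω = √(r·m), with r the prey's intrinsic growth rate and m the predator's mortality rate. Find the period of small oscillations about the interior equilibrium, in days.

Here r = 0.696 and m = 0.067, so r·m = 0.0466.
ω = √0.0466 = 0.216 per day, hence T = 2π/ω ≈ 29.1 days.

T ≈ 29.1 days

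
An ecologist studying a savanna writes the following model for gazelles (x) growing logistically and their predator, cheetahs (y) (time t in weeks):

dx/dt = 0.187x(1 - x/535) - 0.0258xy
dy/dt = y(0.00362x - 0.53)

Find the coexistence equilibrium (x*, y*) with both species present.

x* ≈ 146, y* ≈ 5.26

From dy/dt = 0 with y > 0: 0.00362x* = 0.53, so x* = 146.
Substitute into dx/dt = 0: 0.187(1 - 146/535) = 0.0258y*.
The bracket is 0.726, giving y* = 0.136/0.0258 = 5.26.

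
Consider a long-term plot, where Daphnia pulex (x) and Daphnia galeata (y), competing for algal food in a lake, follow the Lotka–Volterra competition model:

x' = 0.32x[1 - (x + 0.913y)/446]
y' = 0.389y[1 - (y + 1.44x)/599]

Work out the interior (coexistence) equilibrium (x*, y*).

x* ≈ 321, y* ≈ 137

Setting both brackets to zero gives the nullclines x + 0.913y = 446 and 1.44x + y = 599.
Substituting y = 599 - 1.44x into the first: x(1 - 0.913·1.44) = 446 - 0.913·599.
So x* = -101/-0.315 = 321, and then y* = 599 - 1.44·321 = 137.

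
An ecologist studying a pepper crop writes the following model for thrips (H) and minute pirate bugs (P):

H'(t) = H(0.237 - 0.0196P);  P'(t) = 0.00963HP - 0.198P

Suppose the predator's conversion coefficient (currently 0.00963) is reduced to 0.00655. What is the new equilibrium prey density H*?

At the interior fixed point, setting dP/dt = 0 with P > 0 fixes H* = (predator death rate)/(HP coefficient) — independent of the other coefficients.
With the change, H* = 0.198/0.00655 = 30.2; it rises from 20.6.

H* ≈ 30.2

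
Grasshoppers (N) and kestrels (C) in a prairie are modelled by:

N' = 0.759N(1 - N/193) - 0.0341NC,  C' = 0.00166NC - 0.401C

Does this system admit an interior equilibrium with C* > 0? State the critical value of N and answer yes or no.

Threshold N = 242; K < 242, so no, the predator goes extinct.

The predator equation gives dC/dt > 0 only when N > 0.401/0.00166 = 242.
Without the predator, N → K = 193. Since 193 < 242, the predator cannot invade.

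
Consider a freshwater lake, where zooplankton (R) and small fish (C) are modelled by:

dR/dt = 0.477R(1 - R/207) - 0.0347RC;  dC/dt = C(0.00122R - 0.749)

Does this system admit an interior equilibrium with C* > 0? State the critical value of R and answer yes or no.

The predator equation gives dC/dt > 0 only when R > 0.749/0.00122 = 614.
Without the predator, R → K = 207. Since 207 < 614, the predator cannot invade.

Threshold R = 614; K < 614, so no, the predator goes extinct.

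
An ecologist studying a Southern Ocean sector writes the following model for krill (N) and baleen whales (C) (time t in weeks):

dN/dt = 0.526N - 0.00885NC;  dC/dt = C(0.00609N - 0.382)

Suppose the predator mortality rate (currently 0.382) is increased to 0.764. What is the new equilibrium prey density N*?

At the interior fixed point, setting dC/dt = 0 with C > 0 fixes N* = (predator death rate)/(NC coefficient) — independent of the other coefficients.
With the change, N* = 0.764/0.00609 = 125; it rises from 62.7.

N* ≈ 125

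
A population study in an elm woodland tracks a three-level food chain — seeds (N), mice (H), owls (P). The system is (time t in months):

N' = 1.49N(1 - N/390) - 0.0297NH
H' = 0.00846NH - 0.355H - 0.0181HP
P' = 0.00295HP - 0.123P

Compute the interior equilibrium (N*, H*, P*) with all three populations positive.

N* ≈ 65.9, H* ≈ 41.7, P* ≈ 11.2

From dP/dt = 0: 0.00295H* = 0.123, so H* = 41.7.
From dN/dt = 0: 1.49(1 - N*/390) = 0.0297·41.7, giving N* = 390·(1 - 0.831) = 65.9.
From dH/dt = 0: 0.00846·65.9 - 0.355 = 0.0181P*, so P* = 0.202/0.0181 = 11.2.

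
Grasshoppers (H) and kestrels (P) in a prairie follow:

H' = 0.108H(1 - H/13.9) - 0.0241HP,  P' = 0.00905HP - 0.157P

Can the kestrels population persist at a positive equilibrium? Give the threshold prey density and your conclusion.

Threshold H = 17.3; K < 17.3, so no, the predator goes extinct.

The predator equation gives dP/dt > 0 only when H > 0.157/0.00905 = 17.3.
Without the predator, H → K = 13.9. Since 13.9 < 17.3, the predator cannot invade.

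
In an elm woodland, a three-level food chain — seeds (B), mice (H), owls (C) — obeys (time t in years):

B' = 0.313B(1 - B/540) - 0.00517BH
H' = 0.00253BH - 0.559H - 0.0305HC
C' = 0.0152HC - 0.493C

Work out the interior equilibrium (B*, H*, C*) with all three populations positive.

From dC/dt = 0: 0.0152H* = 0.493, so H* = 32.4.
From dB/dt = 0: 0.313(1 - B*/540) = 0.00517·32.4, giving B* = 540·(1 - 0.536) = 251.
From dH/dt = 0: 0.00253·251 - 0.559 = 0.0305C*, so C* = 0.0753/0.0305 = 2.47.

B* ≈ 251, H* ≈ 32.4, C* ≈ 2.47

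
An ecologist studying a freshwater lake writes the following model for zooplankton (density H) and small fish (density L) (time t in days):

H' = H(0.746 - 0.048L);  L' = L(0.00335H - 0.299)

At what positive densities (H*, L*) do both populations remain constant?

Set dL/dt = 0 with L > 0: 0.00335H - 0.299 = 0, so H* = 0.299/0.00335 = 89.3.
Set dH/dt = 0 with H > 0: 0.746 - 0.048L = 0, so L* = 0.746/0.048 = 15.5.

H* ≈ 89.3, L* ≈ 15.5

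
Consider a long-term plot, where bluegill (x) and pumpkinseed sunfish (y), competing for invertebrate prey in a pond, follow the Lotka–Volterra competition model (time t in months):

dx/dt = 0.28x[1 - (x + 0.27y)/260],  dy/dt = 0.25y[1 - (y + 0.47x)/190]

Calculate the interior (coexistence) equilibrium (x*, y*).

Setting both brackets to zero gives the nullclines x + 0.27y = 260 and 0.47x + y = 190.
Substituting y = 190 - 0.47x into the first: x(1 - 0.27·0.47) = 260 - 0.27·190.
So x* = 209/0.873 = 239, and then y* = 190 - 0.47·239 = 77.7.

x* ≈ 239, y* ≈ 77.7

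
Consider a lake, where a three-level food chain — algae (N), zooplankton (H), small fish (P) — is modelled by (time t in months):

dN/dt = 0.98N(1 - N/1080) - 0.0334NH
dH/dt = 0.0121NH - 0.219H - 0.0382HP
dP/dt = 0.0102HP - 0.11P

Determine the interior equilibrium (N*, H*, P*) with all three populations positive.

N* ≈ 683, H* ≈ 10.8, P* ≈ 211

From dP/dt = 0: 0.0102H* = 0.11, so H* = 10.8.
From dN/dt = 0: 0.98(1 - N*/1080) = 0.0334·10.8, giving N* = 1080·(1 - 0.368) = 683.
From dH/dt = 0: 0.0121·683 - 0.219 = 0.0382P*, so P* = 8.05/0.0382 = 211.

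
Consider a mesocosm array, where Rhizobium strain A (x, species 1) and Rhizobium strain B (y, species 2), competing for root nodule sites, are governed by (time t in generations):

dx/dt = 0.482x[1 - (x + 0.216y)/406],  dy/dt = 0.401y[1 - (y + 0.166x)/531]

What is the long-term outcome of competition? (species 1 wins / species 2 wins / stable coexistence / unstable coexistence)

stable coexistence

Compare the nullcline intercepts: K1/α12 = 406/0.216 = 1880 > K2 = 531; K2/α21 = 531/0.166 = 3200 > K1 = 406.
Since both inequalities hold, each species can invade when rare, so the interior equilibrium is stable.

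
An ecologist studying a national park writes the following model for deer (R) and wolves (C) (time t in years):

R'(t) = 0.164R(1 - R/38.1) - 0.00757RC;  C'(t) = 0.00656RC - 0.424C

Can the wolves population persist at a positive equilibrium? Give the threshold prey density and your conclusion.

The predator equation gives dC/dt > 0 only when R > 0.424/0.00656 = 64.6.
Without the predator, R → K = 38.1. Since 38.1 < 64.6, the predator cannot invade.

Threshold R = 64.6; K < 64.6, so no, the predator goes extinct.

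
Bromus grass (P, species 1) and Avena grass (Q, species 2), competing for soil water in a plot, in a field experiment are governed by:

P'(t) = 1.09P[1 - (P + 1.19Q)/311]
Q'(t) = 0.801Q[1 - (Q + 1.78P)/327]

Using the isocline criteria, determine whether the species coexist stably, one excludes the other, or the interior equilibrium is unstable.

Compare the nullcline intercepts: K1/α12 = 311/1.19 = 261 < K2 = 327; K2/α21 = 327/1.78 = 184 < K1 = 311.
Since both are reversed, neither can invade when rare; the interior point is a saddle.

unstable coexistence (outcome depends on initial conditions)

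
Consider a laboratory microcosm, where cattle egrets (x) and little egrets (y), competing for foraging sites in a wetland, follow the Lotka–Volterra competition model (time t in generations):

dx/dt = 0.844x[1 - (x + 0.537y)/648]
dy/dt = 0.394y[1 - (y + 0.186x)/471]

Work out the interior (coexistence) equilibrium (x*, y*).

Setting both brackets to zero gives the nullclines x + 0.537y = 648 and 0.186x + y = 471.
Substituting y = 471 - 0.186x into the first: x(1 - 0.537·0.186) = 648 - 0.537·471.
So x* = 395/0.9 = 439, and then y* = 471 - 0.186·439 = 389.

x* ≈ 439, y* ≈ 389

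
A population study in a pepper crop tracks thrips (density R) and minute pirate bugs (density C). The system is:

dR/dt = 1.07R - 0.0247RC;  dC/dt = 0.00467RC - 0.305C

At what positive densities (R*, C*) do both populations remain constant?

R* ≈ 65.3, C* ≈ 43.3

Set dC/dt = 0 with C > 0: 0.00467R - 0.305 = 0, so R* = 0.305/0.00467 = 65.3.
Set dR/dt = 0 with R > 0: 1.07 - 0.0247C = 0, so C* = 1.07/0.0247 = 43.3.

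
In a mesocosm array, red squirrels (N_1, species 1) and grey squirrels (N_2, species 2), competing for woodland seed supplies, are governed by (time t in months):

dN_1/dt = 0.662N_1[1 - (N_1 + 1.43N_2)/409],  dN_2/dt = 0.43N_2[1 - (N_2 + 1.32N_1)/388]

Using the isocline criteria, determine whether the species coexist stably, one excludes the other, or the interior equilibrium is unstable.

unstable coexistence (outcome depends on initial conditions)

Compare the nullcline intercepts: K1/α12 = 409/1.43 = 286 < K2 = 388; K2/α21 = 388/1.32 = 294 < K1 = 409.
Since both are reversed, neither can invade when rare; the interior point is a saddle.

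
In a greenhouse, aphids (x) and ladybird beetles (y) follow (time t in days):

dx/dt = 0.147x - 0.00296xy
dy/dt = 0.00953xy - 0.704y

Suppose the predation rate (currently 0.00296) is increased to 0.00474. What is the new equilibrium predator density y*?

y* ≈ 31

At the interior fixed point, setting dx/dt = 0 with x > 0 fixes y* = (prey growth rate)/(xy coefficient) — independent of the other coefficients.
With the change, y* = 0.147/0.00474 = 31; it falls from 49.7.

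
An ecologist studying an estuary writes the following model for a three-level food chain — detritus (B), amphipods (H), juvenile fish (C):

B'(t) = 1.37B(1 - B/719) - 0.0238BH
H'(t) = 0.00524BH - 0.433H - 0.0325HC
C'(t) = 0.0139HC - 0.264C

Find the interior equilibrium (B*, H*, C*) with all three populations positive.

B* ≈ 482, H* ≈ 19, C* ≈ 64.4

From dC/dt = 0: 0.0139H* = 0.264, so H* = 19.
From dB/dt = 0: 1.37(1 - B*/719) = 0.0238·19, giving B* = 719·(1 - 0.33) = 482.
From dH/dt = 0: 0.00524·482 - 0.433 = 0.0325C*, so C* = 2.09/0.0325 = 64.4.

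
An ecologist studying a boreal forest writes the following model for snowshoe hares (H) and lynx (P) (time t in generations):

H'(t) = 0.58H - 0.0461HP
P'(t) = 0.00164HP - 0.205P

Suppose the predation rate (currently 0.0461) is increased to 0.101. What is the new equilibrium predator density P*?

At the interior fixed point, setting dH/dt = 0 with H > 0 fixes P* = (prey growth rate)/(HP coefficient) — independent of the other coefficients.
With the change, P* = 0.58/0.101 = 5.74; it falls from 12.6.

P* ≈ 5.74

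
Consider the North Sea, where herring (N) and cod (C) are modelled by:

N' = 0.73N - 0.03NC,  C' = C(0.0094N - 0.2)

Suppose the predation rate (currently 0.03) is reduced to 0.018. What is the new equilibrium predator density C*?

At the interior fixed point, setting dN/dt = 0 with N > 0 fixes C* = (prey growth rate)/(NC coefficient) — independent of the other coefficients.
With the change, C* = 0.73/0.018 = 40.6; it rises from 24.3.

C* ≈ 40.6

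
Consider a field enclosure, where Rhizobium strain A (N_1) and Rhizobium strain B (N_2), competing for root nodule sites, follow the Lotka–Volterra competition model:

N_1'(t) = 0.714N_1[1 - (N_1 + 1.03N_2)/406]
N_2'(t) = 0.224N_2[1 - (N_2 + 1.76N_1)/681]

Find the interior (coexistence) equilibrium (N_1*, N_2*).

Setting both brackets to zero gives the nullclines N_1 + 1.03N_2 = 406 and 1.76N_1 + N_2 = 681.
Substituting N_2 = 681 - 1.76N_1 into the first: N_1(1 - 1.03·1.76) = 406 - 1.03·681.
So N_1* = -295/-0.813 = 363, and then N_2* = 681 - 1.76·363 = 41.3.

N_1* ≈ 363, N_2* ≈ 41.3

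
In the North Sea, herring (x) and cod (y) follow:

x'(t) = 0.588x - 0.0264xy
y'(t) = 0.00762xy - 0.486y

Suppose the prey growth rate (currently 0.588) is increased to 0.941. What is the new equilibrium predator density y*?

At the interior fixed point, setting dx/dt = 0 with x > 0 fixes y* = (prey growth rate)/(xy coefficient) — independent of the other coefficients.
With the change, y* = 0.941/0.0264 = 35.6; it rises from 22.3.

y* ≈ 35.6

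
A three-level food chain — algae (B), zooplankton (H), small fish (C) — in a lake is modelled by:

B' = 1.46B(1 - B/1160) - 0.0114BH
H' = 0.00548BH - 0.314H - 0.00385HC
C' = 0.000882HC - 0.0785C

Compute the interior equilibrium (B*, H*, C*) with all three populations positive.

From dC/dt = 0: 0.000882H* = 0.0785, so H* = 89.
From dB/dt = 0: 1.46(1 - B*/1160) = 0.0114·89, giving B* = 1160·(1 - 0.695) = 354.
From dH/dt = 0: 0.00548·354 - 0.314 = 0.00385C*, so C* = 1.63/0.00385 = 422.

B* ≈ 354, H* ≈ 89, C* ≈ 422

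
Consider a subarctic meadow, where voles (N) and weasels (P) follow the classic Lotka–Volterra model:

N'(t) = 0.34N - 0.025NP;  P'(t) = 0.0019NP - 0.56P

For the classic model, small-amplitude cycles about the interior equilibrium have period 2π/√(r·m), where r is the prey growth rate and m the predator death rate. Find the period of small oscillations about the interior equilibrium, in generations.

T ≈ 14.4 generations

Here r = 0.34 and m = 0.56, so r·m = 0.19.
ω = √0.19 = 0.436 per generation, hence T = 2π/ω ≈ 14.4 generations.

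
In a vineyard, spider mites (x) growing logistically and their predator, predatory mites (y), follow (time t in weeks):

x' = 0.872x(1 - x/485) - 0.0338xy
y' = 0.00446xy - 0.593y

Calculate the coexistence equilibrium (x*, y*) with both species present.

x* ≈ 133, y* ≈ 18.7

From dy/dt = 0 with y > 0: 0.00446x* = 0.593, so x* = 133.
Substitute into dx/dt = 0: 0.872(1 - 133/485) = 0.0338y*.
The bracket is 0.726, giving y* = 0.633/0.0338 = 18.7.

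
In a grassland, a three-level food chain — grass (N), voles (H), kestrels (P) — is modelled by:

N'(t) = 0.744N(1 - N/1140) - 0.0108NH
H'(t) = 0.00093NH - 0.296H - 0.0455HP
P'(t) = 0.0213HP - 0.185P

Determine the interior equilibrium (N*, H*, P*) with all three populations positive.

From dP/dt = 0: 0.0213H* = 0.185, so H* = 8.69.
From dN/dt = 0: 0.744(1 - N*/1140) = 0.0108·8.69, giving N* = 1140·(1 - 0.126) = 996.
From dH/dt = 0: 0.00093·996 - 0.296 = 0.0455P*, so P* = 0.631/0.0455 = 13.9.

N* ≈ 996, H* ≈ 8.69, P* ≈ 13.9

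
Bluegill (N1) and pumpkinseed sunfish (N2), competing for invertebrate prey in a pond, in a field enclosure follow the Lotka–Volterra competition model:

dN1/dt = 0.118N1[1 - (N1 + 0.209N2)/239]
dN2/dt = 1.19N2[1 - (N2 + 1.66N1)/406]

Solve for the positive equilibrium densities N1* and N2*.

N1* ≈ 236, N2* ≈ 14.2

Setting both brackets to zero gives the nullclines N1 + 0.209N2 = 239 and 1.66N1 + N2 = 406.
Substituting N2 = 406 - 1.66N1 into the first: N1(1 - 0.209·1.66) = 239 - 0.209·406.
So N1* = 154/0.653 = 236, and then N2* = 406 - 1.66·236 = 14.2.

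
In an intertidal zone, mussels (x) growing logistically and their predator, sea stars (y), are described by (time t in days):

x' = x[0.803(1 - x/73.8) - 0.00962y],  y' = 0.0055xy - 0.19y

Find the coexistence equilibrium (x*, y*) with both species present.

x* ≈ 34.5, y* ≈ 44.4

From dy/dt = 0 with y > 0: 0.0055x* = 0.19, so x* = 34.5.
Substitute into dx/dt = 0: 0.803(1 - 34.5/73.8) = 0.00962y*.
The bracket is 0.532, giving y* = 0.427/0.00962 = 44.4.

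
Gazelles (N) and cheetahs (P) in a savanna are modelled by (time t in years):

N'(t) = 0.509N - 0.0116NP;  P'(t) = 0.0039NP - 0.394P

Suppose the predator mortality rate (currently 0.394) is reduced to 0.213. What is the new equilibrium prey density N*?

N* ≈ 54.6

At the interior fixed point, setting dP/dt = 0 with P > 0 fixes N* = (predator death rate)/(NP coefficient) — independent of the other coefficients.
With the change, N* = 0.213/0.0039 = 54.6; it falls from 101.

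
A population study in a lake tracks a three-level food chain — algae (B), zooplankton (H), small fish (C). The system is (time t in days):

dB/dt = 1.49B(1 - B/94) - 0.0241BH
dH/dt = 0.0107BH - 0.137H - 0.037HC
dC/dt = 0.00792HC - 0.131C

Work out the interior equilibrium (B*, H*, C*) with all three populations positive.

B* ≈ 68.9, H* ≈ 16.5, C* ≈ 16.2

From dC/dt = 0: 0.00792H* = 0.131, so H* = 16.5.
From dB/dt = 0: 1.49(1 - B*/94) = 0.0241·16.5, giving B* = 94·(1 - 0.268) = 68.9.
From dH/dt = 0: 0.0107·68.9 - 0.137 = 0.037C*, so C* = 0.6/0.037 = 16.2.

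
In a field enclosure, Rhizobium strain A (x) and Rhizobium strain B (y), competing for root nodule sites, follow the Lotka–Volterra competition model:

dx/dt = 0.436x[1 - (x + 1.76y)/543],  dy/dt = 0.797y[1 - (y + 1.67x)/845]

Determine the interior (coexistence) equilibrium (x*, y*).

Setting both brackets to zero gives the nullclines x + 1.76y = 543 and 1.67x + y = 845.
Substituting y = 845 - 1.67x into the first: x(1 - 1.76·1.67) = 543 - 1.76·845.
So x* = -944/-1.94 = 487, and then y* = 845 - 1.67·487 = 31.9.

x* ≈ 487, y* ≈ 31.9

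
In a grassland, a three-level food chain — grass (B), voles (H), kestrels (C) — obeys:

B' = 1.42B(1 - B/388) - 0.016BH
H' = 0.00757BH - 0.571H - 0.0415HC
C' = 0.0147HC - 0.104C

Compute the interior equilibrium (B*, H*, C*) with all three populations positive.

B* ≈ 357, H* ≈ 7.07, C* ≈ 51.4

From dC/dt = 0: 0.0147H* = 0.104, so H* = 7.07.
From dB/dt = 0: 1.42(1 - B*/388) = 0.016·7.07, giving B* = 388·(1 - 0.0797) = 357.
From dH/dt = 0: 0.00757·357 - 0.571 = 0.0415C*, so C* = 2.13/0.0415 = 51.4.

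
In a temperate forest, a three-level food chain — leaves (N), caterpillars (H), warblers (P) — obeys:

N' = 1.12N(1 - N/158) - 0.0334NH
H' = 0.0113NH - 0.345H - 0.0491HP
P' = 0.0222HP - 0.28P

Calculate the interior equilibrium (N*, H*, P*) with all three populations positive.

From dP/dt = 0: 0.0222H* = 0.28, so H* = 12.6.
From dN/dt = 0: 1.12(1 - N*/158) = 0.0334·12.6, giving N* = 158·(1 - 0.376) = 98.6.
From dH/dt = 0: 0.0113·98.6 - 0.345 = 0.0491P*, so P* = 0.769/0.0491 = 15.7.

N* ≈ 98.6, H* ≈ 12.6, P* ≈ 15.7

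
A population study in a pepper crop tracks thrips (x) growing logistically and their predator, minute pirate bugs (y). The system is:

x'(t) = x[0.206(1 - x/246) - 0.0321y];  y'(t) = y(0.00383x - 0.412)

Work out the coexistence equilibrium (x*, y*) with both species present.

x* ≈ 108, y* ≈ 3.61

From dy/dt = 0 with y > 0: 0.00383x* = 0.412, so x* = 108.
Substitute into dx/dt = 0: 0.206(1 - 108/246) = 0.0321y*.
The bracket is 0.563, giving y* = 0.116/0.0321 = 3.61.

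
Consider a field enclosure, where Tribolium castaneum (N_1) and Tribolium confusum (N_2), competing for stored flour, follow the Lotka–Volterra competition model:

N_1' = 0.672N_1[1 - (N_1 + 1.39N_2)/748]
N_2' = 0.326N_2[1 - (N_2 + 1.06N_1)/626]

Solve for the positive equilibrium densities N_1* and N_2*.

Setting both brackets to zero gives the nullclines N_1 + 1.39N_2 = 748 and 1.06N_1 + N_2 = 626.
Substituting N_2 = 626 - 1.06N_1 into the first: N_1(1 - 1.39·1.06) = 748 - 1.39·626.
So N_1* = -122/-0.473 = 258, and then N_2* = 626 - 1.06·258 = 353.

N_1* ≈ 258, N_2* ≈ 353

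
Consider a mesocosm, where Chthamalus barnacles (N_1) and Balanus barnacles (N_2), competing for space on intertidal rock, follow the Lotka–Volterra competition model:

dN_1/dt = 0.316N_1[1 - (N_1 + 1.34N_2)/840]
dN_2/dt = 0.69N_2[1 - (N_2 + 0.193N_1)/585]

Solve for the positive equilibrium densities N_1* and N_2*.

Setting both brackets to zero gives the nullclines N_1 + 1.34N_2 = 840 and 0.193N_1 + N_2 = 585.
Substituting N_2 = 585 - 0.193N_1 into the first: N_1(1 - 1.34·0.193) = 840 - 1.34·585.
So N_1* = 56.1/0.741 = 75.7, and then N_2* = 585 - 0.193·75.7 = 570.

N_1* ≈ 75.7, N_2* ≈ 570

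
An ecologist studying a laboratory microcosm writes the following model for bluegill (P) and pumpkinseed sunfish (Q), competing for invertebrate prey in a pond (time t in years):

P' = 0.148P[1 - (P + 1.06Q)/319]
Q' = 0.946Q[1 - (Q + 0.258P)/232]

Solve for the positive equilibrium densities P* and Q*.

P* ≈ 101, Q* ≈ 206

Setting both brackets to zero gives the nullclines P + 1.06Q = 319 and 0.258P + Q = 232.
Substituting Q = 232 - 0.258P into the first: P(1 - 1.06·0.258) = 319 - 1.06·232.
So P* = 73.1/0.727 = 101, and then Q* = 232 - 0.258·101 = 206.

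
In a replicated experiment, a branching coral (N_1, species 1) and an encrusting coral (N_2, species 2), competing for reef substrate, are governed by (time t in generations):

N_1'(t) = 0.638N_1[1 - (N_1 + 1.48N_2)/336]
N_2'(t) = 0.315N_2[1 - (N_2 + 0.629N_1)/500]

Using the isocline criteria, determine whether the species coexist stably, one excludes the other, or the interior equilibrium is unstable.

species 2 excludes species 1

Compare the nullcline intercepts: K1/α12 = 336/1.48 = 227 < K2 = 500; K2/α21 = 500/0.629 = 795 > K1 = 336.
Since the inequalities point opposite ways, species 2 can invade but species 1 cannot.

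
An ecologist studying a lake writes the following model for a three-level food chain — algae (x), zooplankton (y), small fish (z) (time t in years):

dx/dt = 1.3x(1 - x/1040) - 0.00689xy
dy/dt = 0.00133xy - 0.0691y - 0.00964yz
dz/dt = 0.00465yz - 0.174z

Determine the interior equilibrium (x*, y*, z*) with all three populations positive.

From dz/dt = 0: 0.00465y* = 0.174, so y* = 37.4.
From dx/dt = 0: 1.3(1 - x*/1040) = 0.00689·37.4, giving x* = 1040·(1 - 0.198) = 834.
From dy/dt = 0: 0.00133·834 - 0.0691 = 0.00964z*, so z* = 1.04/0.00964 = 108.

x* ≈ 834, y* ≈ 37.4, z* ≈ 108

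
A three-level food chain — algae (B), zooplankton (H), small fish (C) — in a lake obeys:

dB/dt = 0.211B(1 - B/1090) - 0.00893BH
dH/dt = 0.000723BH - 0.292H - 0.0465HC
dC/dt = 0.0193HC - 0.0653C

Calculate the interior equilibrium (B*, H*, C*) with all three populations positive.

From dC/dt = 0: 0.0193H* = 0.0653, so H* = 3.38.
From dB/dt = 0: 0.211(1 - B*/1090) = 0.00893·3.38, giving B* = 1090·(1 - 0.143) = 934.
From dH/dt = 0: 0.000723·934 - 0.292 = 0.0465C*, so C* = 0.383/0.0465 = 8.24.

B* ≈ 934, H* ≈ 3.38, C* ≈ 8.24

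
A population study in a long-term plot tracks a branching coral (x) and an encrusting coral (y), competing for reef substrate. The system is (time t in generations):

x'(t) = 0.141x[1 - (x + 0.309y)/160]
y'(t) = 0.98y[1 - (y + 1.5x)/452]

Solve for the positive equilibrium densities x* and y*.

x* ≈ 37.9, y* ≈ 395

Setting both brackets to zero gives the nullclines x + 0.309y = 160 and 1.5x + y = 452.
Substituting y = 452 - 1.5x into the first: x(1 - 0.309·1.5) = 160 - 0.309·452.
So x* = 20.3/0.536 = 37.9, and then y* = 452 - 1.5·37.9 = 395.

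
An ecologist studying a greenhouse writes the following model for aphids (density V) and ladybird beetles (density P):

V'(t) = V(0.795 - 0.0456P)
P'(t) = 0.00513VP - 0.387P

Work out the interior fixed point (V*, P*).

V* ≈ 75.4, P* ≈ 17.4

Set dP/dt = 0 with P > 0: 0.00513V - 0.387 = 0, so V* = 0.387/0.00513 = 75.4.
Set dV/dt = 0 with V > 0: 0.795 - 0.0456P = 0, so P* = 0.795/0.0456 = 17.4.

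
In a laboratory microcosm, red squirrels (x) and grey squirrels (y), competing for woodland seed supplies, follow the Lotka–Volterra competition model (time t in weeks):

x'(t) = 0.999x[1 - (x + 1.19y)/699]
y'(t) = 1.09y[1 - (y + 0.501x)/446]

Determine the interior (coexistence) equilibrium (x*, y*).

x* ≈ 417, y* ≈ 237

Setting both brackets to zero gives the nullclines x + 1.19y = 699 and 0.501x + y = 446.
Substituting y = 446 - 0.501x into the first: x(1 - 1.19·0.501) = 699 - 1.19·446.
So x* = 168/0.404 = 417, and then y* = 446 - 0.501·417 = 237.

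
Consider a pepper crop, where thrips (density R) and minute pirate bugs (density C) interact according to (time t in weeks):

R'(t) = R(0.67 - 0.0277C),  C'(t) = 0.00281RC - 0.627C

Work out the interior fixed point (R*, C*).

Set dC/dt = 0 with C > 0: 0.00281R - 0.627 = 0, so R* = 0.627/0.00281 = 223.
Set dR/dt = 0 with R > 0: 0.67 - 0.0277C = 0, so C* = 0.67/0.0277 = 24.2.

R* ≈ 223, C* ≈ 24.2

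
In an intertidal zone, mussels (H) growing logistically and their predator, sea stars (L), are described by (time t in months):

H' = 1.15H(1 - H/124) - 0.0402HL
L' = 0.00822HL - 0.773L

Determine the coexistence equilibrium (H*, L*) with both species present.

H* ≈ 94, L* ≈ 6.91

From dL/dt = 0 with L > 0: 0.00822H* = 0.773, so H* = 94.
Substitute into dH/dt = 0: 1.15(1 - 94/124) = 0.0402L*.
The bracket is 0.242, giving L* = 0.278/0.0402 = 6.91.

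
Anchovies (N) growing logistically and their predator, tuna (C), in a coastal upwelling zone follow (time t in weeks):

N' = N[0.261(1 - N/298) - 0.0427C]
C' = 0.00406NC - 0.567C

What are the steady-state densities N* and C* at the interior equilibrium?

N* ≈ 140, C* ≈ 3.25

From dC/dt = 0 with C > 0: 0.00406N* = 0.567, so N* = 140.
Substitute into dN/dt = 0: 0.261(1 - 140/298) = 0.0427C*.
The bracket is 0.531, giving C* = 0.139/0.0427 = 3.25.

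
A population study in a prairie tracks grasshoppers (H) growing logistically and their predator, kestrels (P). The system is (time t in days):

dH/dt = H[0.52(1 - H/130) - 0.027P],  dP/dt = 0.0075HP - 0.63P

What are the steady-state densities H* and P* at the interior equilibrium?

From dP/dt = 0 with P > 0: 0.0075H* = 0.63, so H* = 84.
Substitute into dH/dt = 0: 0.52(1 - 84/130) = 0.027P*.
The bracket is 0.354, giving P* = 0.184/0.027 = 6.81.

H* ≈ 84, P* ≈ 6.81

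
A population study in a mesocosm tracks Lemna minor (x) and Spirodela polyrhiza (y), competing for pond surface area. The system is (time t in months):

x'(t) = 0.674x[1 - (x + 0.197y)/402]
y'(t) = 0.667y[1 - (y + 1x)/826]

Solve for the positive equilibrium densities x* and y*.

Setting both brackets to zero gives the nullclines x + 0.197y = 402 and 1x + y = 826.
Substituting y = 826 - 1x into the first: x(1 - 0.197·1) = 402 - 0.197·826.
So x* = 239/0.803 = 298, and then y* = 826 - 1·298 = 528.

x* ≈ 298, y* ≈ 528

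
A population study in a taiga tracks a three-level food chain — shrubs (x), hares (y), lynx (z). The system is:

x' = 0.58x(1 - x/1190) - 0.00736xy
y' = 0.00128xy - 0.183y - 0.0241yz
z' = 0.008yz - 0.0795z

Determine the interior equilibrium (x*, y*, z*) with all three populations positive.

From dz/dt = 0: 0.008y* = 0.0795, so y* = 9.94.
From dx/dt = 0: 0.58(1 - x*/1190) = 0.00736·9.94, giving x* = 1190·(1 - 0.126) = 1040.
From dy/dt = 0: 0.00128·1040 - 0.183 = 0.0241z*, so z* = 1.15/0.0241 = 47.6.

x* ≈ 1040, y* ≈ 9.94, z* ≈ 47.6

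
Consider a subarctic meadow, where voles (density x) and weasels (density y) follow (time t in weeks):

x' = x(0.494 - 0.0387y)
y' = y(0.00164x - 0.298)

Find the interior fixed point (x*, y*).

x* ≈ 182, y* ≈ 12.8

Set dy/dt = 0 with y > 0: 0.00164x - 0.298 = 0, so x* = 0.298/0.00164 = 182.
Set dx/dt = 0 with x > 0: 0.494 - 0.0387y = 0, so y* = 0.494/0.0387 = 12.8.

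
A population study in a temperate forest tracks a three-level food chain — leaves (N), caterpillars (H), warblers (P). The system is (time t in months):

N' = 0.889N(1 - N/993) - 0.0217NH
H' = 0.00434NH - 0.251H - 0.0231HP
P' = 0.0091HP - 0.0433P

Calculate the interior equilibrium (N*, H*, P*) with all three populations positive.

N* ≈ 878, H* ≈ 4.76, P* ≈ 154

From dP/dt = 0: 0.0091H* = 0.0433, so H* = 4.76.
From dN/dt = 0: 0.889(1 - N*/993) = 0.0217·4.76, giving N* = 993·(1 - 0.116) = 878.
From dH/dt = 0: 0.00434·878 - 0.251 = 0.0231P*, so P* = 3.56/0.0231 = 154.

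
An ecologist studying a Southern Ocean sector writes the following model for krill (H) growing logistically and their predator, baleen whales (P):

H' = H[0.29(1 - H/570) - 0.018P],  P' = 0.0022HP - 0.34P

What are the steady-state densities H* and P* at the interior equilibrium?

From dP/dt = 0 with P > 0: 0.0022H* = 0.34, so H* = 155.
Substitute into dH/dt = 0: 0.29(1 - 155/570) = 0.018P*.
The bracket is 0.729, giving P* = 0.211/0.018 = 11.7.

H* ≈ 155, P* ≈ 11.7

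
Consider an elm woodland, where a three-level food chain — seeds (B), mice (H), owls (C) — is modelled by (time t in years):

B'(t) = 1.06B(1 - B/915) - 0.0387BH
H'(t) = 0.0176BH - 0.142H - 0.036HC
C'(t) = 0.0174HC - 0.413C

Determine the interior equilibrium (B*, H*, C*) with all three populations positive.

B* ≈ 122, H* ≈ 23.7, C* ≈ 55.7

From dC/dt = 0: 0.0174H* = 0.413, so H* = 23.7.
From dB/dt = 0: 1.06(1 - B*/915) = 0.0387·23.7, giving B* = 915·(1 - 0.867) = 122.
From dH/dt = 0: 0.0176·122 - 0.142 = 0.036C*, so C* = 2.01/0.036 = 55.7.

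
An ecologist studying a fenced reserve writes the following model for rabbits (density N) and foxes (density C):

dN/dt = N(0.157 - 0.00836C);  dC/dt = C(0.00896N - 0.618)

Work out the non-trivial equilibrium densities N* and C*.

Set dC/dt = 0 with C > 0: 0.00896N - 0.618 = 0, so N* = 0.618/0.00896 = 69.
Set dN/dt = 0 with N > 0: 0.157 - 0.00836C = 0, so C* = 0.157/0.00836 = 18.8.

N* ≈ 69, C* ≈ 18.8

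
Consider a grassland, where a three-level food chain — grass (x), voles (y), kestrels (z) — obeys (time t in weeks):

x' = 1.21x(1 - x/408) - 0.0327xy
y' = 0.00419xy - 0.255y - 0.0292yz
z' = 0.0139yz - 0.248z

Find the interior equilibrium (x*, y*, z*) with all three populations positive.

From dz/dt = 0: 0.0139y* = 0.248, so y* = 17.8.
From dx/dt = 0: 1.21(1 - x*/408) = 0.0327·17.8, giving x* = 408·(1 - 0.482) = 211.
From dy/dt = 0: 0.00419·211 - 0.255 = 0.0292z*, so z* = 0.63/0.0292 = 21.6.

x* ≈ 211, y* ≈ 17.8, z* ≈ 21.6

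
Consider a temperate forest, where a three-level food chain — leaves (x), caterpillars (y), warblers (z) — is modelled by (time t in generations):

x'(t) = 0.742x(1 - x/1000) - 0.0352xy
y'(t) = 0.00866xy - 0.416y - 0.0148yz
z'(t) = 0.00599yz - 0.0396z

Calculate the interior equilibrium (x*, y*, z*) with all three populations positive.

x* ≈ 686, y* ≈ 6.61, z* ≈ 374

From dz/dt = 0: 0.00599y* = 0.0396, so y* = 6.61.
From dx/dt = 0: 0.742(1 - x*/1000) = 0.0352·6.61, giving x* = 1000·(1 - 0.314) = 686.
From dy/dt = 0: 0.00866·686 - 0.416 = 0.0148z*, so z* = 5.53/0.0148 = 374.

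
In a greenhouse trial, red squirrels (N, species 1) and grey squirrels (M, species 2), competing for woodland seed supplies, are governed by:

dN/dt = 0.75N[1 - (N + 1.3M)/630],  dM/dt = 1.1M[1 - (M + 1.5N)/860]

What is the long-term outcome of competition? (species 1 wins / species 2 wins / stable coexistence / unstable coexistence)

unstable coexistence (outcome depends on initial conditions)

Compare the nullcline intercepts: K1/α12 = 630/1.3 = 485 < K2 = 860; K2/α21 = 860/1.5 = 573 < K1 = 630.
Since both are reversed, neither can invade when rare; the interior point is a saddle.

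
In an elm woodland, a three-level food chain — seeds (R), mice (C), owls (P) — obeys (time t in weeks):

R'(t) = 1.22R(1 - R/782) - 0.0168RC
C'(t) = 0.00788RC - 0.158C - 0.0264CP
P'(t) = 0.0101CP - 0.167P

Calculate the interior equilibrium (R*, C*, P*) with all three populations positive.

From dP/dt = 0: 0.0101C* = 0.167, so C* = 16.5.
From dR/dt = 0: 1.22(1 - R*/782) = 0.0168·16.5, giving R* = 782·(1 - 0.228) = 604.
From dC/dt = 0: 0.00788·604 - 0.158 = 0.0264P*, so P* = 4.6/0.0264 = 174.

R* ≈ 604, C* ≈ 16.5, P* ≈ 174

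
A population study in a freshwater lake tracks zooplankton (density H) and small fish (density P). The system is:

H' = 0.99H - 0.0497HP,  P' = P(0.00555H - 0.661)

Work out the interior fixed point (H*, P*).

Set dP/dt = 0 with P > 0: 0.00555H - 0.661 = 0, so H* = 0.661/0.00555 = 119.
Set dH/dt = 0 with H > 0: 0.99 - 0.0497P = 0, so P* = 0.99/0.0497 = 19.9.

H* ≈ 119, P* ≈ 19.9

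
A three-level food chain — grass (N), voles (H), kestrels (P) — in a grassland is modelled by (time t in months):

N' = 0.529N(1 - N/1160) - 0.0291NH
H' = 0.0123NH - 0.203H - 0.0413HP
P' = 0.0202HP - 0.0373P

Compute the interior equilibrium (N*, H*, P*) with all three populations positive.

N* ≈ 1040, H* ≈ 1.85, P* ≈ 305

From dP/dt = 0: 0.0202H* = 0.0373, so H* = 1.85.
From dN/dt = 0: 0.529(1 - N*/1160) = 0.0291·1.85, giving N* = 1160·(1 - 0.102) = 1040.
From dH/dt = 0: 0.0123·1040 - 0.203 = 0.0413P*, so P* = 12.6/0.0413 = 305.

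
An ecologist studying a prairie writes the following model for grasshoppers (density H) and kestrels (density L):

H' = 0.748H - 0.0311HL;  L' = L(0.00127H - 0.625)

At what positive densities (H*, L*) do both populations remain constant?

H* ≈ 492, L* ≈ 24.1

Set dL/dt = 0 with L > 0: 0.00127H - 0.625 = 0, so H* = 0.625/0.00127 = 492.
Set dH/dt = 0 with H > 0: 0.748 - 0.0311L = 0, so L* = 0.748/0.0311 = 24.1.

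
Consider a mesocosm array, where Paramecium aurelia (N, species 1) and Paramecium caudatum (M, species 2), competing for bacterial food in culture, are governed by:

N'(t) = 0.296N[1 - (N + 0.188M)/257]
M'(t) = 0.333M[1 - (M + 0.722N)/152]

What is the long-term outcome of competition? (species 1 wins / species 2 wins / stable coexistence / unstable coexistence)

Compare the nullcline intercepts: K1/α12 = 257/0.188 = 1370 > K2 = 152; K2/α21 = 152/0.722 = 211 < K1 = 257.
Since the inequalities point opposite ways, species 1 can invade but species 2 cannot.

species 1 excludes species 2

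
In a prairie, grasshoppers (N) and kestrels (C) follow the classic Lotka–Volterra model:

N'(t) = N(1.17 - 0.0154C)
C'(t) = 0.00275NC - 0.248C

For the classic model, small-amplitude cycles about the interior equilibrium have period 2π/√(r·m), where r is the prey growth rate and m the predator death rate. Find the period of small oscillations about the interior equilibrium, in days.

Here r = 1.17 and m = 0.248, so r·m = 0.29.
ω = √0.29 = 0.539 per day, hence T = 2π/ω ≈ 11.7 days.

T ≈ 11.7 days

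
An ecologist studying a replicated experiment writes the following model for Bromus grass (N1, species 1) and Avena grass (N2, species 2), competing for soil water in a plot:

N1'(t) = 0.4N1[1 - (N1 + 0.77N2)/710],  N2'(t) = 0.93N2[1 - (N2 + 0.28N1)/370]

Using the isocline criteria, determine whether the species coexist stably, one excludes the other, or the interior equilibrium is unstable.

stable coexistence

Compare the nullcline intercepts: K1/α12 = 710/0.77 = 922 > K2 = 370; K2/α21 = 370/0.28 = 1320 > K1 = 710.
Since both inequalities hold, each species can invade when rare, so the interior equilibrium is stable.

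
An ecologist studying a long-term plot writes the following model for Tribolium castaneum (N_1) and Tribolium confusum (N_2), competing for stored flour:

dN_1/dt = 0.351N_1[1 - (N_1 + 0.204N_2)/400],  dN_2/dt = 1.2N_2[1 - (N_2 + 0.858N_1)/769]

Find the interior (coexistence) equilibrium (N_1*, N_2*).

N_1* ≈ 295, N_2* ≈ 516

Setting both brackets to zero gives the nullclines N_1 + 0.204N_2 = 400 and 0.858N_1 + N_2 = 769.
Substituting N_2 = 769 - 0.858N_1 into the first: N_1(1 - 0.204·0.858) = 400 - 0.204·769.
So N_1* = 243/0.825 = 295, and then N_2* = 769 - 0.858·295 = 516.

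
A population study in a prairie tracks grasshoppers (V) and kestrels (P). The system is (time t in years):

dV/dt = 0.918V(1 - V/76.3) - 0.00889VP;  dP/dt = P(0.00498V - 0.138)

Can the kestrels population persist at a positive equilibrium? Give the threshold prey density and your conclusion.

Threshold V = 27.7; K > 27.7, so yes, the predator persists.

The predator equation gives dP/dt > 0 only when V > 0.138/0.00498 = 27.7.
Without the predator, V → K = 76.3. Since 76.3 > 27.7, the predator can invade and persist.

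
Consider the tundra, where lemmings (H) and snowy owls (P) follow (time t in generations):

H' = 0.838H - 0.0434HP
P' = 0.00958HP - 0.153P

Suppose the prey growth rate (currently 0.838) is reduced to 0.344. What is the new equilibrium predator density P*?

At the interior fixed point, setting dH/dt = 0 with H > 0 fixes P* = (prey growth rate)/(HP coefficient) — independent of the other coefficients.
With the change, P* = 0.344/0.0434 = 7.93; it falls from 19.3.

P* ≈ 7.93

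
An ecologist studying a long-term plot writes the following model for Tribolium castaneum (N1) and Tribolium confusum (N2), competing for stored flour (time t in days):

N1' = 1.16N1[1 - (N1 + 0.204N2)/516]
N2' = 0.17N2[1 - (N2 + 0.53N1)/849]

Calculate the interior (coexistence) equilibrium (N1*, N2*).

Setting both brackets to zero gives the nullclines N1 + 0.204N2 = 516 and 0.53N1 + N2 = 849.
Substituting N2 = 849 - 0.53N1 into the first: N1(1 - 0.204·0.53) = 516 - 0.204·849.
So N1* = 343/0.892 = 384, and then N2* = 849 - 0.53·384 = 645.

N1* ≈ 384, N2* ≈ 645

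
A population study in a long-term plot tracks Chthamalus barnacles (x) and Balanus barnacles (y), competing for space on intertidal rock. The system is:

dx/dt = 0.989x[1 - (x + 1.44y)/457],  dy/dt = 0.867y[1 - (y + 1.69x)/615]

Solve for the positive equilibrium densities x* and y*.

Setting both brackets to zero gives the nullclines x + 1.44y = 457 and 1.69x + y = 615.
Substituting y = 615 - 1.69x into the first: x(1 - 1.44·1.69) = 457 - 1.44·615.
So x* = -429/-1.43 = 299, and then y* = 615 - 1.69·299 = 110.

x* ≈ 299, y* ≈ 110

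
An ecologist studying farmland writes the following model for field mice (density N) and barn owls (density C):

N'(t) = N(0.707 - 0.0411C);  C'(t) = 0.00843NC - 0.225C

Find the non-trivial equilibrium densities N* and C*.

Set dC/dt = 0 with C > 0: 0.00843N - 0.225 = 0, so N* = 0.225/0.00843 = 26.7.
Set dN/dt = 0 with N > 0: 0.707 - 0.0411C = 0, so C* = 0.707/0.0411 = 17.2.

N* ≈ 26.7, C* ≈ 17.2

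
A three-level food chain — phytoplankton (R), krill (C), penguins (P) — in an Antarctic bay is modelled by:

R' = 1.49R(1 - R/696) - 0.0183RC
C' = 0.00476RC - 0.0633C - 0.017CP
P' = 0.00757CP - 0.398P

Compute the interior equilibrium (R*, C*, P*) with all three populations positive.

R* ≈ 247, C* ≈ 52.6, P* ≈ 65.3

From dP/dt = 0: 0.00757C* = 0.398, so C* = 52.6.
From dR/dt = 0: 1.49(1 - R*/696) = 0.0183·52.6, giving R* = 696·(1 - 0.646) = 247.
From dC/dt = 0: 0.00476·247 - 0.0633 = 0.017P*, so P* = 1.11/0.017 = 65.3.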